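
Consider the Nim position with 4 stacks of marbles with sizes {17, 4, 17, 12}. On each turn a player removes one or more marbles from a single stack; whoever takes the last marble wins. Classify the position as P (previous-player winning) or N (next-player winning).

N-position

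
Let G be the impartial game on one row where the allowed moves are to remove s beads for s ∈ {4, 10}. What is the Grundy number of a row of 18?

1

Build the Grundy sequence with g(k) = mex{g(k−s) : s ∈ {4, 10}, s ≤ k}:
k:     0  1  2  3  4  5  6  7  8  9 10 11 12 13 14 15 16 17 18
g(k):  0  0  0  0  1  1  1  1  0  0  2  2  1  1  0  0  0  0  1
So g(18) = 1.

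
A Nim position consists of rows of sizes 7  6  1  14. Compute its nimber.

14

Bitwise XOR of the heap sizes:
  0111  (7)
  0110  (6)
  0001  (1)
  1110  (14)
  ----
  1110  (14)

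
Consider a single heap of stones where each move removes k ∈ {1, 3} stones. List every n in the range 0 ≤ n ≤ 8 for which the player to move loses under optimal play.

0, 2, 4, 6, 8

Build the Grundy sequence with g(k) = mex{g(k−s) : s ∈ {1, 3}, s ≤ k}:
k:     0  1  2  3  4  5  6  7  8
g(k):  0  1  0  1  0  1  0  1  0
The P-positions (g = 0) in 0..8 are 0, 2, 4, 6, 8.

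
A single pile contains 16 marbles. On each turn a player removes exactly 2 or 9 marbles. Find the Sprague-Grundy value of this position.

Compute g(0), g(1), … for moves {2, 9}:
k:     0  1  2  3  4  5  6  7  8  9 10 11 12 13 14 15 16
g(k):  0  0  1  1  0  0  1  1  0  2  1  0  0  1  1  0  0
So g(16) = 0.

0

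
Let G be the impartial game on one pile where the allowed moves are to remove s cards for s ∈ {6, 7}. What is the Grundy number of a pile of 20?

Build the Grundy sequence with g(k) = mex{g(k−s) : s ∈ {6, 7}, s ≤ k}:
k:     0  1  2  3  4  5  6  7  8  9 10 11 12 13 14 15 16 17 18 19 20
g(k):  0  0  0  0  0  0  1  1  1  1  1  1  2  0  0  0  0  0  0  1  1
So g(20) = 1.

1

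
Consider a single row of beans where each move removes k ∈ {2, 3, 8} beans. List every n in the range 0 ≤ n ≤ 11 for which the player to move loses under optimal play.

0, 1, 5, 6, 10, 11

Compute g(0), g(1), … for moves {2, 3, 8}:
k:     0  1  2  3  4  5  6  7  8  9 10 11
g(k):  0  0  1  1  2  0  0  1  1  2  0  0
The P-positions (g = 0) in 0..11 are 0, 1, 5, 6, 10, 11.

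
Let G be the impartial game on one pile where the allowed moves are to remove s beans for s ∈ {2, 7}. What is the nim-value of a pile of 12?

Build the Grundy sequence with g(k) = mex{g(k−s) : s ∈ {2, 7}, s ≤ k}:
k:     0  1  2  3  4  5  6  7  8  9 10 11 12
g(k):  0  0  1  1  0  0  1  1  2  0  0  1  1
So g(12) = 1.

1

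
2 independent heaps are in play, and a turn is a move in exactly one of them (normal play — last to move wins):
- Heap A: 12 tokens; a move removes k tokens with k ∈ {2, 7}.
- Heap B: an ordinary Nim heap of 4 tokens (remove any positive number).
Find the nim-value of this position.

5

Build the Grundy sequence for heap A with g(k) = mex{g(k−s) : s ∈ {2, 7}, s ≤ k}:
g(0) = mex{} = 0
g(1) = mex{} = 0
g(2) = mex{0} = 1
g(3) = mex{0} = 1
g(4) = mex{1} = 0
g(5) = mex{1} = 0
g(6) = mex{0} = 1
g(7) = mex{0} = 1
g(8) = mex{0,1} = 2
g(9) = mex{1} = 0
g(10) = mex{1,2} = 0
g(11) = mex{0} = 1
g(12) = mex{0} = 1
So g(12) = 1.
Heap B is a plain Nim heap of size 4, so its Grundy value is 4.
The value of a disjunctive sum is the nim-sum of the parts.
Combined value = 1 ⊕ 4 = 5.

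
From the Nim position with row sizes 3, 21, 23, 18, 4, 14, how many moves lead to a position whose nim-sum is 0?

3

In binary:
  00011  (3)
  10101  (21)
  10111  (23)
  10010  (18)
  00100  (4)
  01110  (14)
  -----
  11001  (25)
The overall nim-sum is X = 25. A row of size p has a winning move iff p XOR X < p (reduce it to p XOR X).
  3: 3 XOR 25 = 26 ≥ 3 — no move.
  21: 21 XOR 25 = 12 < 21 — winning move (to 12).
  23: 23 XOR 25 = 14 < 23 — winning move (to 14).
  18: 18 XOR 25 = 11 < 18 — winning move (to 11).
  4: 4 XOR 25 = 29 ≥ 4 — no move.
  14: 14 XOR 25 = 23 ≥ 14 — no move.
That gives 3 winning moves.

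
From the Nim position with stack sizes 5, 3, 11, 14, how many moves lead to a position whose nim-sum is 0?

Compute the nim-sum pairwise:
5 XOR 3 = 6
6 XOR 11 = 13
13 XOR 14 = 3
The overall nim-sum is X = 3. A stack of size p has a winning move iff p XOR X < p (reduce it to p XOR X).
  5: 5 XOR 3 = 6 ≥ 5 — no move.
  3: 3 XOR 3 = 0 < 3 — winning move (to 0).
  11: 11 XOR 3 = 8 < 11 — winning move (to 8).
  14: 14 XOR 3 = 13 < 14 — winning move (to 13).
That gives 3 winning moves.

3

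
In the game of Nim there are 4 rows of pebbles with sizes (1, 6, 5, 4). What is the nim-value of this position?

6

Nim-sum: 1 ^ 6 ^ 5 ^ 4 = 6.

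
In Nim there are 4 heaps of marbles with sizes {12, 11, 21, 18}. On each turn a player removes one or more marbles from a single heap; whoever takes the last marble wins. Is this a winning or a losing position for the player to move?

Losing position

Compute the nim-sum pairwise:
12 ⊕ 11 = 7
7 ⊕ 21 = 18
18 ⊕ 18 = 0
The nim-sum is 0, so this is a P-position: the player to move is in a losing position under optimal play.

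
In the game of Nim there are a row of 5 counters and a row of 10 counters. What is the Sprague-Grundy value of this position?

Bitwise XOR of the heap sizes:
  0101  (5)
  1010  (10)
  ----
  1111  (15)

15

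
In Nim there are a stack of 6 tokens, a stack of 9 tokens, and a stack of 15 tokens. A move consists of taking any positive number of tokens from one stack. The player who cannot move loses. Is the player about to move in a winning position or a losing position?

Nim-sum: 6 ⊕ 9 ⊕ 15 = 0.
The nim-sum is 0, so this is a P-position: the player to move is in a losing position under optimal play.

Losing position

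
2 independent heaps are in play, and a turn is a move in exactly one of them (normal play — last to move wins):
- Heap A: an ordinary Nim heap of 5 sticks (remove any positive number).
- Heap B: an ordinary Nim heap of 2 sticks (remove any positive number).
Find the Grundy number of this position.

Heap A is a plain Nim heap of size 5, so its Grundy value is 5.
Heap B is a plain Nim heap of size 2, so its Grundy value is 2.
The value of a disjunctive sum is the nim-sum of the parts.
Combined value = 5 ⊕ 2 = 7.

7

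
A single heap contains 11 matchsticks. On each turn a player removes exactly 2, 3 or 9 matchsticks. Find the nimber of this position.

0

Compute g(0), g(1), … for moves {2, 3, 9}:
g(0) = mex{} = 0
g(1) = mex{} = 0
g(2) = mex{0} = 1
g(3) = mex{0} = 1
g(4) = mex{0,1} = 2
g(5) = mex{1} = 0
g(6) = mex{1,2} = 0
g(7) = mex{0,2} = 1
g(8) = mex{0} = 1
g(9) = mex{0,1} = 2
g(10) = mex{0,1} = 2
g(11) = mex{1,2} = 0
So g(11) = 0.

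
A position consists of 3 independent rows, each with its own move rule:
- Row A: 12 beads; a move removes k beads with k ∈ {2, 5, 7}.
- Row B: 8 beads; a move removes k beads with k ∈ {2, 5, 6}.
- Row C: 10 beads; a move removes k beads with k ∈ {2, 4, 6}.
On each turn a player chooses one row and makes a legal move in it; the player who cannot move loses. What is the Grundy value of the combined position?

Build the Grundy sequence for row A with g(k) = mex{g(k−s) : s ∈ {2, 5, 7}, s ≤ k}:
k:     0  1  2  3  4  5  6  7  8  9 10 11 12
g(k):  0  0  1  1  0  2  1  3  2  2  0  3  1
So g(12) = 1.
Build the Grundy sequence for row B with g(k) = mex{g(k−s) : s ∈ {2, 5, 6}, s ≤ k}:
k:     0  1  2  3  4  5  6  7  8
g(k):  0  0  1  1  0  2  1  3  0
So g(8) = 0.
Grundy values for row C (subtraction set {2, 4, 6}):
k:     0  1  2  3  4  5  6  7  8  9 10
g(k):  0  0  1  1  2  2  3  3  0  0  1
So g(10) = 1.
The value of a disjunctive sum is the nim-sum of the parts.
Combined value = 1 ⊕ 0 ⊕ 1 = 0.

0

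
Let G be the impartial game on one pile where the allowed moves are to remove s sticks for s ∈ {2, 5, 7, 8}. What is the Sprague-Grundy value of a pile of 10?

0

Build the Grundy sequence with g(k) = mex{g(k−s) : s ∈ {2, 5, 7, 8}, s ≤ k}:
g(0) = mex{} = 0
g(1) = mex{} = 0
g(2) = mex{0} = 1
g(3) = mex{0} = 1
g(4) = mex{1} = 0
g(5) = mex{0,1} = 2
g(6) = mex{0} = 1
g(7) = mex{0,1,2} = 3
g(8) = mex{0,1} = 2
g(9) = mex{0,1,3} = 2
g(10) = mex{1,2} = 0
So g(10) = 0.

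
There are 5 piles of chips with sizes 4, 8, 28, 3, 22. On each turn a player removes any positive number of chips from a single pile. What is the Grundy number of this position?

Write each in binary and XOR column by column:
  00100  (4)
  01000  (8)
  11100  (28)
  00011  (3)
  10110  (22)
  -----
  00101  (5)

5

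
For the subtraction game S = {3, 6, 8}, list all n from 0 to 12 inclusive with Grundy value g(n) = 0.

Grundy values for subtraction set {3, 6, 8}:
g(0) = mex{} = 0
g(1) = mex{} = 0
g(2) = mex{} = 0
g(3) = mex{0} = 1
g(4) = mex{0} = 1
g(5) = mex{0} = 1
g(6) = mex{0,1} = 2
g(7) = mex{0,1} = 2
g(8) = mex{0,1} = 2
g(9) = mex{0,1,2} = 3
g(10) = mex{0,1,2} = 3
g(11) = mex{1,2} = 0
g(12) = mex{1,2,3} = 0
The P-positions (g = 0) in 0..12 are 0, 1, 2, 11, 12.

0, 1, 2, 11, 12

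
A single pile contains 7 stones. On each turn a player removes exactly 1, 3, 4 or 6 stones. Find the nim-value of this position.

Grundy values for subtraction set {1, 3, 4, 6}:
g(0) = mex{} = 0
g(1) = mex{0} = 1
g(2) = mex{1} = 0
g(3) = mex{0} = 1
g(4) = mex{0,1} = 2
g(5) = mex{0,1,2} = 3
g(6) = mex{0,1,3} = 2
g(7) = mex{1,2} = 0
So g(7) = 0.

0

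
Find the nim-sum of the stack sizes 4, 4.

0

Compute the nim-sum pairwise:
4 ^ 4 = 0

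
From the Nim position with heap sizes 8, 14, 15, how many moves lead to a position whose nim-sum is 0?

3

Nim-sum: 8 ⊕ 14 ⊕ 15 = 9.
The overall nim-sum is X = 9. A heap of size p has a winning move iff p XOR X < p (reduce it to p XOR X).
  8: 8 XOR 9 = 1 < 8 — winning move (to 1).
  14: 14 XOR 9 = 7 < 14 — winning move (to 7).
  15: 15 XOR 9 = 6 < 15 — winning move (to 6).
That gives 3 winning moves.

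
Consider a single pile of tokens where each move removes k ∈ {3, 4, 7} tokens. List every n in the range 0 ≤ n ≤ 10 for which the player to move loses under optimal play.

0, 1, 2, 10

Grundy values for subtraction set {3, 4, 7}:
g(0) = mex{} = 0
g(1) = mex{} = 0
g(2) = mex{} = 0
g(3) = mex{0} = 1
g(4) = mex{0} = 1
g(5) = mex{0} = 1
g(6) = mex{0,1} = 2
g(7) = mex{0,1} = 2
g(8) = mex{0,1} = 2
g(9) = mex{0,1,2} = 3
g(10) = mex{1,2} = 0
The P-positions (g = 0) in 0..10 are 0, 1, 2, 10.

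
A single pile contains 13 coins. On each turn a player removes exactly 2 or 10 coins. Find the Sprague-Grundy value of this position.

0

Compute g(0), g(1), … for moves {2, 10}:
g(0) = mex{} = 0
g(1) = mex{} = 0
g(2) = mex{0} = 1
g(3) = mex{0} = 1
g(4) = mex{1} = 0
g(5) = mex{1} = 0
g(6) = mex{0} = 1
g(7) = mex{0} = 1
g(8) = mex{1} = 0
g(9) = mex{1} = 0
g(10) = mex{0} = 1
g(11) = mex{0} = 1
g(12) = mex{1} = 0
g(13) = mex{1} = 0
So g(13) = 0.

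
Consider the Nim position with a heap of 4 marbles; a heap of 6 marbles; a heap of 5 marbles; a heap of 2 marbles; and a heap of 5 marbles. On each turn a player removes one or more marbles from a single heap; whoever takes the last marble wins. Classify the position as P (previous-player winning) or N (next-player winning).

P-position

Nim-sum: 4 ⊕ 6 ⊕ 5 ⊕ 2 ⊕ 5 = 0.
The nim-sum is 0, so this is a P-position: the player to move is in a losing position under optimal play.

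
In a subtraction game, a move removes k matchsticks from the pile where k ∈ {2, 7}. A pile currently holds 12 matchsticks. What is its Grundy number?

Grundy values for subtraction set {2, 7}:
g(0) = mex{} = 0
g(1) = mex{} = 0
g(2) = mex{0} = 1
g(3) = mex{0} = 1
g(4) = mex{1} = 0
g(5) = mex{1} = 0
g(6) = mex{0} = 1
g(7) = mex{0} = 1
g(8) = mex{0,1} = 2
g(9) = mex{1} = 0
g(10) = mex{1,2} = 0
g(11) = mex{0} = 1
g(12) = mex{0} = 1
So g(12) = 1.

1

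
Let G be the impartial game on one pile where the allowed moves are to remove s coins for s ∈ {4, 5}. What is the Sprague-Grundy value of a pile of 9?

0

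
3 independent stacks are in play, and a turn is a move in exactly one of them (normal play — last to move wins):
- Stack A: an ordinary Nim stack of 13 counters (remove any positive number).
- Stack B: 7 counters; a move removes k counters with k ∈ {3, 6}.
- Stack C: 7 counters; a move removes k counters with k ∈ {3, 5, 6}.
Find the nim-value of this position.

Stack A is a plain Nim stack of size 13, so its Grundy value is 13.
Build the Grundy sequence for stack B with g(k) = mex{g(k−s) : s ∈ {3, 6}, s ≤ k}:
k:     0  1  2  3  4  5  6  7
g(k):  0  0  0  1  1  1  2  2
So g(7) = 2.
For stack C, compute g(0), g(1), … with moves {3, 5, 6}:
g(0) = mex{} = 0
g(1) = mex{} = 0
g(2) = mex{} = 0
g(3) = mex{0} = 1
g(4) = mex{0} = 1
g(5) = mex{0} = 1
g(6) = mex{0,1} = 2
g(7) = mex{0,1} = 2
So g(7) = 2.
The value of a disjunctive sum is the nim-sum of the parts.
Combined value = 13 XOR 2 XOR 2 = 13.

13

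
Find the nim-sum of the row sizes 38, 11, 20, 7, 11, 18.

Nim-sum: 38 XOR 11 XOR 20 XOR 7 XOR 11 XOR 18 = 39.

39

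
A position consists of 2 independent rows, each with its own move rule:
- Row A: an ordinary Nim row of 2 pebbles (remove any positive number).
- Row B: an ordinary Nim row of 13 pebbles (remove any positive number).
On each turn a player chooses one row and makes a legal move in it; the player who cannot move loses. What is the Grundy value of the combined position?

15

Row A is a plain Nim row of size 2, so its Grundy value is 2.
Row B is a plain Nim row of size 13, so its Grundy value is 13.
The value of a disjunctive sum is the nim-sum of the parts.
Combined value = 2 XOR 13 = 15.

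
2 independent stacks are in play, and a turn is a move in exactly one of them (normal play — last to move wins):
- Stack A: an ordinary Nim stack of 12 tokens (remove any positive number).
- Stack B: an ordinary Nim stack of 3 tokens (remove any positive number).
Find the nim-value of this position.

15

Stack A is a plain Nim stack of size 12, so its Grundy value is 12.
Stack B is a plain Nim stack of size 3, so its Grundy value is 3.
The value of a disjunctive sum is the nim-sum of the parts.
Combined value = 12 ⊕ 3 = 15.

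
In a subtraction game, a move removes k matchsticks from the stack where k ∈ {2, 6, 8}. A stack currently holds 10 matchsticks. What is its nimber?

3

Compute g(0), g(1), … for moves {2, 6, 8}:
g(0) = mex{} = 0
g(1) = mex{} = 0
g(2) = mex{0} = 1
g(3) = mex{0} = 1
g(4) = mex{1} = 0
g(5) = mex{1} = 0
g(6) = mex{0} = 1
g(7) = mex{0} = 1
g(8) = mex{0,1} = 2
g(9) = mex{0,1} = 2
g(10) = mex{0,1,2} = 3
So g(10) = 3.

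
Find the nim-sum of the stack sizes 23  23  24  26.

In binary:
  10111  (23)
  10111  (23)
  11000  (24)
  11010  (26)
  -----
  00010  (2)

2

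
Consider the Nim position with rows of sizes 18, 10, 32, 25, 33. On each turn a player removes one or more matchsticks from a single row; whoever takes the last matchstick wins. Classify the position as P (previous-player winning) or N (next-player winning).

Bitwise XOR of the heap sizes:
  010010  (18)
  001010  (10)
  100000  (32)
  011001  (25)
  100001  (33)
  ------
  000000  (0)
The nim-sum is 0, so this is a P-position: the player to move is in a losing position under optimal play.

P-position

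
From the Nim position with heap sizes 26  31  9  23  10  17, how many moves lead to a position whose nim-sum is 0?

0

Compute the nim-sum pairwise:
26 ^ 31 = 5
5 ^ 9 = 12
12 ^ 23 = 27
27 ^ 10 = 17
17 ^ 17 = 0
The nim-sum is already 0, so every move leaves a nonzero nim-sum — there are no winning moves.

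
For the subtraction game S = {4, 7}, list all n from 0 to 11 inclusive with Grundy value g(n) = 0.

Build the Grundy sequence with g(k) = mex{g(k−s) : s ∈ {4, 7}, s ≤ k}:
k:     0  1  2  3  4  5  6  7  8  9 10 11
g(k):  0  0  0  0  1  1  1  1  2  2  2  0
The P-positions (g = 0) in 0..11 are 0, 1, 2, 3, 11.

0, 1, 2, 3, 11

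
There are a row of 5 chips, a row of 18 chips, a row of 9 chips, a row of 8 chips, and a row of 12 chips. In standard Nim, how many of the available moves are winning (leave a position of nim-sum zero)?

Nim-sum: 5 ^ 18 ^ 9 ^ 8 ^ 12 = 26.
The overall nim-sum is X = 26. A row of size p has a winning move iff p XOR X < p (reduce it to p XOR X).
  5: 5 XOR 26 = 31 ≥ 5 — no move.
  18: 18 XOR 26 = 8 < 18 — winning move (to 8).
  9: 9 XOR 26 = 19 ≥ 9 — no move.
  8: 8 XOR 26 = 18 ≥ 8 — no move.
  12: 12 XOR 26 = 22 ≥ 12 — no move.
That gives 1 winning move.

1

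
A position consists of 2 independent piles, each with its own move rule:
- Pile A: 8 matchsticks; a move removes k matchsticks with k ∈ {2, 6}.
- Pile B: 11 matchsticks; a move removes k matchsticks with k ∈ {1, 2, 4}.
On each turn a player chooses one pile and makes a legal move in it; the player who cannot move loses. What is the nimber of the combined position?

2

Grundy values for pile A (subtraction set {2, 6}):
k:     0  1  2  3  4  5  6  7  8
g(k):  0  0  1  1  0  0  1  1  0
So g(8) = 0.
Build the Grundy sequence for pile B with g(k) = mex{g(k−s) : s ∈ {1, 2, 4}, s ≤ k}:
g(0) = mex{} = 0
g(1) = mex{0} = 1
g(2) = mex{0,1} = 2
g(3) = mex{1,2} = 0
g(4) = mex{0,2} = 1
g(5) = mex{0,1} = 2
g(6) = mex{1,2} = 0
g(7) = mex{0,2} = 1
g(8) = mex{0,1} = 2
g(9) = mex{1,2} = 0
g(10) = mex{0,2} = 1
g(11) = mex{0,1} = 2
So g(11) = 2.
By the Sprague-Grundy theorem, the Grundy value of a sum of independent games is the XOR of the component values.
Combined value = 0 ⊕ 2 = 2.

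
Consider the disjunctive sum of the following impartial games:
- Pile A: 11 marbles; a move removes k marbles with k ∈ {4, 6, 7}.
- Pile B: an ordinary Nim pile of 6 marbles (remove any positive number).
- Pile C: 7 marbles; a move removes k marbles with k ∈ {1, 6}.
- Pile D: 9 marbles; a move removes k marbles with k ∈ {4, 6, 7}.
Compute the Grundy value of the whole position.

For pile A, compute g(0), g(1), … with moves {4, 6, 7}:
g(0) = mex{} = 0
g(1) = mex{} = 0
g(2) = mex{} = 0
g(3) = mex{} = 0
g(4) = mex{0} = 1
g(5) = mex{0} = 1
g(6) = mex{0} = 1
g(7) = mex{0} = 1
g(8) = mex{0,1} = 2
g(9) = mex{0,1} = 2
g(10) = mex{0,1} = 2
g(11) = mex{1} = 0
So g(11) = 0.
Pile B is a plain Nim pile of size 6, so its Grundy value is 6.
Build the Grundy sequence for pile C with g(k) = mex{g(k−s) : s ∈ {1, 6}, s ≤ k}:
k:     0  1  2  3  4  5  6  7
g(k):  0  1  0  1  0  1  2  0
So g(7) = 0.
Build the Grundy sequence for pile D with g(k) = mex{g(k−s) : s ∈ {4, 6, 7}, s ≤ k}:
k:     0  1  2  3  4  5  6  7  8  9
g(k):  0  0  0  0  1  1  1  1  2  2
So g(9) = 2.
By the Sprague-Grundy theorem, the Grundy value of a sum of independent games is the XOR of the component values.
Combined value = 0 ⊕ 6 ⊕ 0 ⊕ 2 = 4.

4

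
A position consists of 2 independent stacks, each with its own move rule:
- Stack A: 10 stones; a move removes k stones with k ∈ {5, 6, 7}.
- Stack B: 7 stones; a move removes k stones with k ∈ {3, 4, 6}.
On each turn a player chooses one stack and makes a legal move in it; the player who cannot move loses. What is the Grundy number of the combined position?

For stack A, compute g(0), g(1), … with moves {5, 6, 7}:
k:     0  1  2  3  4  5  6  7  8  9 10
g(k):  0  0  0  0  0  1  1  1  1  1  2
So g(10) = 2.
For stack B, compute g(0), g(1), … with moves {3, 4, 6}:
k:     0  1  2  3  4  5  6  7
g(k):  0  0  0  1  1  1  2  2
So g(7) = 2.
The value of a disjunctive sum is the nim-sum of the parts.
Combined value = 2 ⊕ 2 = 0.

0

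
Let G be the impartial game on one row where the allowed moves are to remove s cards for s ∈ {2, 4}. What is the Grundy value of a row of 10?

2

Grundy values for subtraction set {2, 4}:
k:     0  1  2  3  4  5  6  7  8  9 10
g(k):  0  0  1  1  2  2  0  0  1  1  2
So g(10) = 2.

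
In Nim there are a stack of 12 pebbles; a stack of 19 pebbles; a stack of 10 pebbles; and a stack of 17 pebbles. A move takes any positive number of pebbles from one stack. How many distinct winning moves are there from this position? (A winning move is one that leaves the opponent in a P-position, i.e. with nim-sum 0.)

Compute the nim-sum pairwise:
12 ⊕ 19 = 31
31 ⊕ 10 = 21
21 ⊕ 17 = 4
The overall nim-sum is X = 4. A stack of size p has a winning move iff p XOR X < p (reduce it to p XOR X).
  12: 12 XOR 4 = 8 < 12 — winning move (to 8).
  19: 19 XOR 4 = 23 ≥ 19 — no move.
  10: 10 XOR 4 = 14 ≥ 10 — no move.
  17: 17 XOR 4 = 21 ≥ 17 — no move.
That gives 1 winning move.

1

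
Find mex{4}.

0

0 is not in the set, so the mex is 0.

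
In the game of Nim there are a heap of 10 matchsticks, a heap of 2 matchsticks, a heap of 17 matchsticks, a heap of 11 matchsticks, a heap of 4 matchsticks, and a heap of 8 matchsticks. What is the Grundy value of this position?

30

Compute the nim-sum pairwise:
10 XOR 2 = 8
8 XOR 17 = 25
25 XOR 11 = 18
18 XOR 4 = 22
22 XOR 8 = 30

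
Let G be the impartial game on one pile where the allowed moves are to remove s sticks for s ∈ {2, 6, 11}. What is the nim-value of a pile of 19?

1

Compute g(0), g(1), … for moves {2, 6, 11}:
k:     0  1  2  3  4  5  6  7  8  9 10 11 12 13 14 15 16 17 18 19
g(k):  0  0  1  1  0  0  1  1  0  0  1  1  2  0  3  1  2  0  0  1
So g(19) = 1.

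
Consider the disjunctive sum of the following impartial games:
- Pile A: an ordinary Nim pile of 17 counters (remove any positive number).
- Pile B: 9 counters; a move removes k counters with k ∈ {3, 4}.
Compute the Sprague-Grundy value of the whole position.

17

Pile A is a plain Nim pile of size 17, so its Grundy value is 17.
Grundy values for pile B (subtraction set {3, 4}):
k:     0  1  2  3  4  5  6  7  8  9
g(k):  0  0  0  1  1  1  2  0  0  0
So g(9) = 0.
By the Sprague-Grundy theorem, the Grundy value of a sum of independent games is the XOR of the component values.
Combined value = 17 ⊕ 0 = 17.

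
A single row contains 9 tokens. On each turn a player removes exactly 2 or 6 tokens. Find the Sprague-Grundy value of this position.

0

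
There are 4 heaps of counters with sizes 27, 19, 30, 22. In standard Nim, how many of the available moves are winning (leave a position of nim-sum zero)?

0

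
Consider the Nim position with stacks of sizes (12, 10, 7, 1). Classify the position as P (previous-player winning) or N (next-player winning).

Bitwise XOR of the heap sizes:
  1100  (12)
  1010  (10)
  0111  (7)
  0001  (1)
  ----
  0000  (0)
The nim-sum is 0, so this is a P-position: the player to move is in a losing position under optimal play.

P-position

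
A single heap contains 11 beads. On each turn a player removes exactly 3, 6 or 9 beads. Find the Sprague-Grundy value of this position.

Grundy values for subtraction set {3, 6, 9}:
g(0) = mex{} = 0
g(1) = mex{} = 0
g(2) = mex{} = 0
g(3) = mex{0} = 1
g(4) = mex{0} = 1
g(5) = mex{0} = 1
g(6) = mex{0,1} = 2
g(7) = mex{0,1} = 2
g(8) = mex{0,1} = 2
g(9) = mex{0,1,2} = 3
g(10) = mex{0,1,2} = 3
g(11) = mex{0,1,2} = 3
So g(11) = 3.

3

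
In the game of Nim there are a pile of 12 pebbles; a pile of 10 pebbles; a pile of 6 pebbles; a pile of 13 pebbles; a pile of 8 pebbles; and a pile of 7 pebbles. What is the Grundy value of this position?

Compute the nim-sum pairwise:
12 ⊕ 10 = 6
6 ⊕ 6 = 0
0 ⊕ 13 = 13
13 ⊕ 8 = 5
5 ⊕ 7 = 2

2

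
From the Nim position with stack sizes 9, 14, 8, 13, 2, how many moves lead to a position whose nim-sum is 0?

Compute the nim-sum pairwise:
9 XOR 14 = 7
7 XOR 8 = 15
15 XOR 13 = 2
2 XOR 2 = 0
The nim-sum is already 0, so every move leaves a nonzero nim-sum — there are no winning moves.

0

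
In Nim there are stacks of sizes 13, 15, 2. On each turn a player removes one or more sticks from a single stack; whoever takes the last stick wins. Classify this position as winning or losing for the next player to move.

Losing position

Nim-sum: 13 ⊕ 15 ⊕ 2 = 0.
The nim-sum is 0, so this is a P-position: the player to move is in a losing position under optimal play.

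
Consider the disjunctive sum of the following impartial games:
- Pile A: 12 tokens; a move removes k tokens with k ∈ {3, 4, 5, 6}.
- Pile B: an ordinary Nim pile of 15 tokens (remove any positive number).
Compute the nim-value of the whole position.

14

Build the Grundy sequence for pile A with g(k) = mex{g(k−s) : s ∈ {3, 4, 5, 6}, s ≤ k}:
k:     0  1  2  3  4  5  6  7  8  9 10 11 12
g(k):  0  0  0  1  1  1  2  2  2  0  0  0  1
So g(12) = 1.
Pile B is a plain Nim pile of size 15, so its Grundy value is 15.
The value of a disjunctive sum is the nim-sum of the parts.
Combined value = 1 ⊕ 15 = 14.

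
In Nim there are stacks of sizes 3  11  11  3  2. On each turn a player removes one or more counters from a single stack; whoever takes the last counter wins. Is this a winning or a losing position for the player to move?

Nim-sum: 3 XOR 11 XOR 11 XOR 3 XOR 2 = 2.
The nim-sum is 2 ≠ 0, so this is an N-position: the player to move can win.

Winning position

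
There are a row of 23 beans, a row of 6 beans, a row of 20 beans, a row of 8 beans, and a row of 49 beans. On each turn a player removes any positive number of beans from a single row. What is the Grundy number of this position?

60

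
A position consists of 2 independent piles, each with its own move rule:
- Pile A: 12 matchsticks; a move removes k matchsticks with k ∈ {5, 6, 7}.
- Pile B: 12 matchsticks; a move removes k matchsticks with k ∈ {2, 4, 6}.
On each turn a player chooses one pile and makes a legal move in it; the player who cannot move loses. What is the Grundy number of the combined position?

Build the Grundy sequence for pile A with g(k) = mex{g(k−s) : s ∈ {5, 6, 7}, s ≤ k}:
g(0) = mex{} = 0
g(1) = mex{} = 0
g(2) = mex{} = 0
g(3) = mex{} = 0
g(4) = mex{} = 0
g(5) = mex{0} = 1
g(6) = mex{0} = 1
g(7) = mex{0} = 1
g(8) = mex{0} = 1
g(9) = mex{0} = 1
g(10) = mex{0,1} = 2
g(11) = mex{0,1} = 2
g(12) = mex{1} = 0
So g(12) = 0.
For pile B, compute g(0), g(1), … with moves {2, 4, 6}:
g(0) = mex{} = 0
g(1) = mex{} = 0
g(2) = mex{0} = 1
g(3) = mex{0} = 1
g(4) = mex{0,1} = 2
g(5) = mex{0,1} = 2
g(6) = mex{0,1,2} = 3
g(7) = mex{0,1,2} = 3
g(8) = mex{1,2,3} = 0
g(9) = mex{1,2,3} = 0
g(10) = mex{0,2,3} = 1
g(11) = mex{0,2,3} = 1
g(12) = mex{0,1,3} = 2
So g(12) = 2.
By the Sprague-Grundy theorem, the Grundy value of a sum of independent games is the XOR of the component values.
Combined value = 0 XOR 2 = 2.

2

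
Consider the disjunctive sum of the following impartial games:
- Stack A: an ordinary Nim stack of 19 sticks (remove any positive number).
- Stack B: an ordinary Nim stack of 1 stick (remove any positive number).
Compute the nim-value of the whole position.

Stack A is a plain Nim stack of size 19, so its Grundy value is 19.
Stack B is a plain Nim stack of size 1, so its Grundy value is 1.
By the Sprague-Grundy theorem, the Grundy value of a sum of independent games is the XOR of the component values.
Combined value = 19 XOR 1 = 18.

18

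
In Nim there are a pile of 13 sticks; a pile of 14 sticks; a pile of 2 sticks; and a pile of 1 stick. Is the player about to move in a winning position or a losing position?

Nim-sum: 13 ⊕ 14 ⊕ 2 ⊕ 1 = 0.
The nim-sum is 0, so this is a P-position: the player to move is in a losing position under optimal play.

Losing position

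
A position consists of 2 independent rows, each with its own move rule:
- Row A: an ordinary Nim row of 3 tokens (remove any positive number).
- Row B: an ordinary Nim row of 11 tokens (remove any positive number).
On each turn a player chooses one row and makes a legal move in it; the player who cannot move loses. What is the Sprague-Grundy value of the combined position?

8

Row A is a plain Nim row of size 3, so its Grundy value is 3.
Row B is a plain Nim row of size 11, so its Grundy value is 11.
By the Sprague-Grundy theorem, the Grundy value of a sum of independent games is the XOR of the component values.
Combined value = 3 ⊕ 11 = 8.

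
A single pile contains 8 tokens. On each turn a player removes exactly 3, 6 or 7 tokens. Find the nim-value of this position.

2

Build the Grundy sequence with g(k) = mex{g(k−s) : s ∈ {3, 6, 7}, s ≤ k}:
g(0) = mex{} = 0
g(1) = mex{} = 0
g(2) = mex{} = 0
g(3) = mex{0} = 1
g(4) = mex{0} = 1
g(5) = mex{0} = 1
g(6) = mex{0,1} = 2
g(7) = mex{0,1} = 2
g(8) = mex{0,1} = 2
So g(8) = 2.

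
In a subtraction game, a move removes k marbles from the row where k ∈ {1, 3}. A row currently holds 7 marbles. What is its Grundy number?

Grundy values for subtraction set {1, 3}:
g(0) = mex{} = 0
g(1) = mex{0} = 1
g(2) = mex{1} = 0
g(3) = mex{0} = 1
g(4) = mex{1} = 0
g(5) = mex{0} = 1
g(6) = mex{1} = 0
g(7) = mex{0} = 1
So g(7) = 1.

1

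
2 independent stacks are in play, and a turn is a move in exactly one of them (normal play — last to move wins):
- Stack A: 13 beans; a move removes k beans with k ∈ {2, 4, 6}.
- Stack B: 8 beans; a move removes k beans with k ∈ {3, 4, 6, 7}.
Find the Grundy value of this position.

0

Grundy values for stack A (subtraction set {2, 4, 6}):
g(0) = mex{} = 0
g(1) = mex{} = 0
g(2) = mex{0} = 1
g(3) = mex{0} = 1
g(4) = mex{0,1} = 2
g(5) = mex{0,1} = 2
g(6) = mex{0,1,2} = 3
g(7) = mex{0,1,2} = 3
g(8) = mex{1,2,3} = 0
g(9) = mex{1,2,3} = 0
g(10) = mex{0,2,3} = 1
g(11) = mex{0,2,3} = 1
g(12) = mex{0,1,3} = 2
g(13) = mex{0,1,3} = 2
So g(13) = 2.
Grundy values for stack B (subtraction set {3, 4, 6, 7}):
k:     0  1  2  3  4  5  6  7  8
g(k):  0  0  0  1  1  1  2  2  2
So g(8) = 2.
The value of a disjunctive sum is the nim-sum of the parts.
Combined value = 2 XOR 2 = 0.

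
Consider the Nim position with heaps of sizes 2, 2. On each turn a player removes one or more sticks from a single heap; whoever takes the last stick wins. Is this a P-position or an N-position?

In binary:
  10  (2)
  10  (2)
  --
  00  (0)
The nim-sum is 0, so this is a P-position: the player to move is in a losing position under optimal play.

P-position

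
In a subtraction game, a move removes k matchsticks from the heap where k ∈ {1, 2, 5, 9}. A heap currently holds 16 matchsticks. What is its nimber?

0

Compute g(0), g(1), … for moves {1, 2, 5, 9}:
k:     0  1  2  3  4  5  6  7  8  9 10 11 12 13 14 15 16
g(k):  0  1  2  0  1  2  0  1  2  3  0  1  2  0  1  2  0
So g(16) = 0.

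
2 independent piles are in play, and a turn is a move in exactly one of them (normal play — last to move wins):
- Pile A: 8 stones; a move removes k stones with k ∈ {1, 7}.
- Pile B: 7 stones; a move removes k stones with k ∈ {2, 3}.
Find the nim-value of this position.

Build the Grundy sequence for pile A with g(k) = mex{g(k−s) : s ∈ {1, 7}, s ≤ k}:
k:     0  1  2  3  4  5  6  7  8
g(k):  0  1  0  1  0  1  0  1  0
So g(8) = 0.
Grundy values for pile B (subtraction set {2, 3}):
k:     0  1  2  3  4  5  6  7
g(k):  0  0  1  1  2  0  0  1
So g(7) = 1.
The value of a disjunctive sum is the nim-sum of the parts.
Combined value = 0 ⊕ 1 = 1.

1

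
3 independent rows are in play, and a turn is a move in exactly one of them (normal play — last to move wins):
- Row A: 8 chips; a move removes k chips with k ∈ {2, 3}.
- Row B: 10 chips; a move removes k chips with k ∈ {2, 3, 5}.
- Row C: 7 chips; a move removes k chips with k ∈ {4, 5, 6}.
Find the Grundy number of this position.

Build the Grundy sequence for row A with g(k) = mex{g(k−s) : s ∈ {2, 3}, s ≤ k}:
k:     0  1  2  3  4  5  6  7  8
g(k):  0  0  1  1  2  0  0  1  1
So g(8) = 1.
For row B, compute g(0), g(1), … with moves {2, 3, 5}:
g(0) = mex{} = 0
g(1) = mex{} = 0
g(2) = mex{0} = 1
g(3) = mex{0} = 1
g(4) = mex{0,1} = 2
g(5) = mex{0,1} = 2
g(6) = mex{0,1,2} = 3
g(7) = mex{1,2} = 0
g(8) = mex{1,2,3} = 0
g(9) = mex{0,2,3} = 1
g(10) = mex{0,2} = 1
So g(10) = 1.
Build the Grundy sequence for row C with g(k) = mex{g(k−s) : s ∈ {4, 5, 6}, s ≤ k}:
g(0) = mex{} = 0
g(1) = mex{} = 0
g(2) = mex{} = 0
g(3) = mex{} = 0
g(4) = mex{0} = 1
g(5) = mex{0} = 1
g(6) = mex{0} = 1
g(7) = mex{0} = 1
So g(7) = 1.
By the Sprague-Grundy theorem, the Grundy value of a sum of independent games is the XOR of the component values.
Combined value = 1 XOR 1 XOR 1 = 1.

1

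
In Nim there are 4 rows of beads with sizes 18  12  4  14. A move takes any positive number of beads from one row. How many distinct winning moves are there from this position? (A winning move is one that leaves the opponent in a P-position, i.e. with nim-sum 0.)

1

Write each in binary and XOR column by column:
  10010  (18)
  01100  (12)
  00100  (4)
  01110  (14)
  -----
  10100  (20)
The overall nim-sum is X = 20. A row of size p has a winning move iff p XOR X < p (reduce it to p XOR X).
  18: 18 XOR 20 = 6 < 18 — winning move (to 6).
  12: 12 XOR 20 = 24 ≥ 12 — no move.
  4: 4 XOR 20 = 16 ≥ 4 — no move.
  14: 14 XOR 20 = 26 ≥ 14 — no move.
That gives 1 winning move.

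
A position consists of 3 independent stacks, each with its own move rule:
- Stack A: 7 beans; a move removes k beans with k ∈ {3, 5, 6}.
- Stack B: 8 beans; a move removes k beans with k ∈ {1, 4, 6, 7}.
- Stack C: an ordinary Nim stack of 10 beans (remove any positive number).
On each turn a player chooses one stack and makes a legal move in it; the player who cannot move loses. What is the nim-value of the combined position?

11

Build the Grundy sequence for stack A with g(k) = mex{g(k−s) : s ∈ {3, 5, 6}, s ≤ k}:
g(0) = mex{} = 0
g(1) = mex{} = 0
g(2) = mex{} = 0
g(3) = mex{0} = 1
g(4) = mex{0} = 1
g(5) = mex{0} = 1
g(6) = mex{0,1} = 2
g(7) = mex{0,1} = 2
So g(7) = 2.
Build the Grundy sequence for stack B with g(k) = mex{g(k−s) : s ∈ {1, 4, 6, 7}, s ≤ k}:
g(0) = mex{} = 0
g(1) = mex{0} = 1
g(2) = mex{1} = 0
g(3) = mex{0} = 1
g(4) = mex{0,1} = 2
g(5) = mex{1,2} = 0
g(6) = mex{0} = 1
g(7) = mex{0,1} = 2
g(8) = mex{0,1,2} = 3
So g(8) = 3.
Stack C is a plain Nim stack of size 10, so its Grundy value is 10.
The value of a disjunctive sum is the nim-sum of the parts.
Combined value = 2 XOR 3 XOR 10 = 11.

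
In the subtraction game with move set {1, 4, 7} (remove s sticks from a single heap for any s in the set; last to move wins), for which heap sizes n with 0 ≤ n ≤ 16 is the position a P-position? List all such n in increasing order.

0, 2, 5, 8, 10, 13, 16

Grundy values for subtraction set {1, 4, 7}:
k:     0  1  2  3  4  5  6  7  8  9 10 11 12 13 14 15 16
g(k):  0  1  0  1  2  0  1  2  0  1  0  1  2  0  1  2  0
The P-positions (g = 0) in 0..16 are 0, 2, 5, 8, 10, 13, 16.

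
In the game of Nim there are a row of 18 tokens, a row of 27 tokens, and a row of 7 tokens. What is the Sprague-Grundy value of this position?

14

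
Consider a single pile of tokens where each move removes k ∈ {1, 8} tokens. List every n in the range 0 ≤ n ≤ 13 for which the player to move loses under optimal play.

Compute g(0), g(1), … for moves {1, 8}:
g(0) = mex{} = 0
g(1) = mex{0} = 1
g(2) = mex{1} = 0
g(3) = mex{0} = 1
g(4) = mex{1} = 0
g(5) = mex{0} = 1
g(6) = mex{1} = 0
g(7) = mex{0} = 1
g(8) = mex{0,1} = 2
g(9) = mex{1,2} = 0
g(10) = mex{0} = 1
g(11) = mex{1} = 0
g(12) = mex{0} = 1
g(13) = mex{1} = 0
The P-positions (g = 0) in 0..13 are 0, 2, 4, 6, 9, 11, 13.

0, 2, 4, 6, 9, 11, 13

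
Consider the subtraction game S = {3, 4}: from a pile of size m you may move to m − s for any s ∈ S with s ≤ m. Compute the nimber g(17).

1

Compute g(0), g(1), … for moves {3, 4}:
k:     0  1  2  3  4  5  6  7  8  9 10 11 12 13 14 15 16 17
g(k):  0  0  0  1  1  1  2  0  0  0  1  1  1  2  0  0  0  1
So g(17) = 1.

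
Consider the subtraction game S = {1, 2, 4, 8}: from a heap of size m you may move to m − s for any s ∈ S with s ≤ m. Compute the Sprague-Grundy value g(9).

0

Compute g(0), g(1), … for moves {1, 2, 4, 8}:
g(0) = mex{} = 0
g(1) = mex{0} = 1
g(2) = mex{0,1} = 2
g(3) = mex{1,2} = 0
g(4) = mex{0,2} = 1
g(5) = mex{0,1} = 2
g(6) = mex{1,2} = 0
g(7) = mex{0,2} = 1
g(8) = mex{0,1} = 2
g(9) = mex{1,2} = 0
So g(9) = 0.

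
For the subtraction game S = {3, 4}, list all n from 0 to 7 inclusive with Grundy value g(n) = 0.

Build the Grundy sequence with g(k) = mex{g(k−s) : s ∈ {3, 4}, s ≤ k}:
k:     0  1  2  3  4  5  6  7
g(k):  0  0  0  1  1  1  2  0
The P-positions (g = 0) in 0..7 are 0, 1, 2, 7.

0, 1, 2, 7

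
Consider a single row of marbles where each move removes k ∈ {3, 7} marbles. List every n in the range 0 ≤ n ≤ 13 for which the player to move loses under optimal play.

0, 1, 2, 6, 10, 11, 12

Grundy values for subtraction set {3, 7}:
g(0) = mex{} = 0
g(1) = mex{} = 0
g(2) = mex{} = 0
g(3) = mex{0} = 1
g(4) = mex{0} = 1
g(5) = mex{0} = 1
g(6) = mex{1} = 0
g(7) = mex{0,1} = 2
g(8) = mex{0,1} = 2
g(9) = mex{0} = 1
g(10) = mex{1,2} = 0
g(11) = mex{1,2} = 0
g(12) = mex{1} = 0
g(13) = mex{0} = 1
The P-positions (g = 0) in 0..13 are 0, 1, 2, 6, 10, 11, 12.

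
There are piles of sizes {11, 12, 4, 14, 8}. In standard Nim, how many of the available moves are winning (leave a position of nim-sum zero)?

3

Compute the nim-sum pairwise:
11 XOR 12 = 7
7 XOR 4 = 3
3 XOR 14 = 13
13 XOR 8 = 5
The overall nim-sum is X = 5. A pile of size p has a winning move iff p XOR X < p (reduce it to p XOR X).
  11: 11 XOR 5 = 14 ≥ 11 — no move.
  12: 12 XOR 5 = 9 < 12 — winning move (to 9).
  4: 4 XOR 5 = 1 < 4 — winning move (to 1).
  14: 14 XOR 5 = 11 < 14 — winning move (to 11).
  8: 8 XOR 5 = 13 ≥ 8 — no move.
That gives 3 winning moves.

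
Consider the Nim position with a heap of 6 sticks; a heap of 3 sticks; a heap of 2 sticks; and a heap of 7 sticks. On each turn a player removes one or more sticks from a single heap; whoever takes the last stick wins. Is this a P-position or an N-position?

P-position

Compute the nim-sum pairwise:
6 ⊕ 3 = 5
5 ⊕ 2 = 7
7 ⊕ 7 = 0
The nim-sum is 0, so this is a P-position: the player to move is in a losing position under optimal play.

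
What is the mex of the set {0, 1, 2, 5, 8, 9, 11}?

3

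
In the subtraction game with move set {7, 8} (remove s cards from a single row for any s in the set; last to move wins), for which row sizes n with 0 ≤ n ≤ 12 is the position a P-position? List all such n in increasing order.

Compute g(0), g(1), … for moves {7, 8}:
g(0) = mex{} = 0
g(1) = mex{} = 0
g(2) = mex{} = 0
g(3) = mex{} = 0
g(4) = mex{} = 0
g(5) = mex{} = 0
g(6) = mex{} = 0
g(7) = mex{0} = 1
g(8) = mex{0} = 1
g(9) = mex{0} = 1
g(10) = mex{0} = 1
g(11) = mex{0} = 1
g(12) = mex{0} = 1
The P-positions (g = 0) in 0..12 are 0, 1, 2, 3, 4, 5, 6.

0, 1, 2, 3, 4, 5, 6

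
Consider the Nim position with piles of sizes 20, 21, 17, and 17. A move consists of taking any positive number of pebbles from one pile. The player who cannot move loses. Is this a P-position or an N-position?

N-position

Compute the nim-sum pairwise:
20 ⊕ 21 = 1
1 ⊕ 17 = 16
16 ⊕ 17 = 1
The nim-sum is 1 ≠ 0, so this is an N-position: the player to move can win.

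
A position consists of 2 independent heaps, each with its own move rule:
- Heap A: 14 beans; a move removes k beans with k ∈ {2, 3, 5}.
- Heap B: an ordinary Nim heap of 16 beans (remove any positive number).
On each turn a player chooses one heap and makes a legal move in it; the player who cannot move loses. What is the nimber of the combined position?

Build the Grundy sequence for heap A with g(k) = mex{g(k−s) : s ∈ {2, 3, 5}, s ≤ k}:
k:     0  1  2  3  4  5  6  7  8  9 10 11 12 13 14
g(k):  0  0  1  1  2  2  3  0  0  1  1  2  2  3  0
So g(14) = 0.
Heap B is a plain Nim heap of size 16, so its Grundy value is 16.
By the Sprague-Grundy theorem, the Grundy value of a sum of independent games is the XOR of the component values.
Combined value = 0 XOR 16 = 16.

16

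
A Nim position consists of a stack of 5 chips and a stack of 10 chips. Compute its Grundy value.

15

In binary:
  0101  (5)
  1010  (10)
  ----
  1111  (15)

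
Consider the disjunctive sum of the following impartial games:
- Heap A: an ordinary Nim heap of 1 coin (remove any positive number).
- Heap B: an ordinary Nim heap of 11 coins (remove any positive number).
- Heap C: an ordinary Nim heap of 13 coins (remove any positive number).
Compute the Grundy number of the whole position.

7

Heap A is a plain Nim heap of size 1, so its Grundy value is 1.
Heap B is a plain Nim heap of size 11, so its Grundy value is 11.
Heap C is a plain Nim heap of size 13, so its Grundy value is 13.
By the Sprague-Grundy theorem, the Grundy value of a sum of independent games is the XOR of the component values.
Combined value = 1 ⊕ 11 ⊕ 13 = 7.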